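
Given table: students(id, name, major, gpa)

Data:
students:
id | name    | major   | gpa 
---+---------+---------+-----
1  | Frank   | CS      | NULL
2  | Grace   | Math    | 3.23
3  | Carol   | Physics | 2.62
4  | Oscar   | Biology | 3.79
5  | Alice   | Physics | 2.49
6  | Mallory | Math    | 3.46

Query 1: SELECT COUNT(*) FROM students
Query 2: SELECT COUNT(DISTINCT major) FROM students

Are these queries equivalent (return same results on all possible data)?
No, not equivalent

Query 1 returns: [(6,)]
Query 2 returns: [(4,)]

Reason: COUNT(*) counts rows, COUNT(DISTINCT major) counts unique majors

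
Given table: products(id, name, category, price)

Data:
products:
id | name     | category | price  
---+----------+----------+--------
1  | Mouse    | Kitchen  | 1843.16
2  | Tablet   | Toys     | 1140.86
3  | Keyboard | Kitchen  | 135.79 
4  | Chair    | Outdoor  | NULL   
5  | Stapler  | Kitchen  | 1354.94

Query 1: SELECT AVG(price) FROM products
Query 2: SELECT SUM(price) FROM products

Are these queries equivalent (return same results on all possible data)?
No, not equivalent

Query 1 returns: [(1118.6875,)]
Query 2 returns: [(4474.75,)]

Reason: AVG vs SUM give different aggregate values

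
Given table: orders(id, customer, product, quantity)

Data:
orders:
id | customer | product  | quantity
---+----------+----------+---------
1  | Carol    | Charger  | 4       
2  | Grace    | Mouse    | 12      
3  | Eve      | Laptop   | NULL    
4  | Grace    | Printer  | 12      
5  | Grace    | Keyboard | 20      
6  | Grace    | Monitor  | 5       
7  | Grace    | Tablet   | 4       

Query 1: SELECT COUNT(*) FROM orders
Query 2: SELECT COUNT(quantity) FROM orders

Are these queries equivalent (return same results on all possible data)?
No, not equivalent

Query 1 returns: [(7,)]
Query 2 returns: [(6,)]

Reason: COUNT(*) includes NULLs, COUNT(column) excludes them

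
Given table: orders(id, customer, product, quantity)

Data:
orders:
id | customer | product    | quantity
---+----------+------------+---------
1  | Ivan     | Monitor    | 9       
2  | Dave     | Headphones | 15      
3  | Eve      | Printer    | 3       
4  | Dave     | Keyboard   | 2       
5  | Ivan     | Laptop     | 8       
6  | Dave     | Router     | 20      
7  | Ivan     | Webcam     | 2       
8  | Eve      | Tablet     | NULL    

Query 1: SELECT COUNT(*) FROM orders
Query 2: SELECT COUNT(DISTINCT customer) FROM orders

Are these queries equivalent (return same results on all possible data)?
No, not equivalent

Query 1 returns: [(8,)]
Query 2 returns: [(3,)]

Reason: COUNT(*) counts rows, COUNT(DISTINCT customer) counts unique customers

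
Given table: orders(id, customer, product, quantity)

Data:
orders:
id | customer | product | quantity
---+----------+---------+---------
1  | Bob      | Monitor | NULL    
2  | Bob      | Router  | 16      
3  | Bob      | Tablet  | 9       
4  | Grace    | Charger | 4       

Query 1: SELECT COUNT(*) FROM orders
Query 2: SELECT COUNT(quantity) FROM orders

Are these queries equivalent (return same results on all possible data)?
No, not equivalent

Query 1 returns: [(4,)]
Query 2 returns: [(3,)]

Reason: COUNT(*) includes NULLs, COUNT(column) excludes them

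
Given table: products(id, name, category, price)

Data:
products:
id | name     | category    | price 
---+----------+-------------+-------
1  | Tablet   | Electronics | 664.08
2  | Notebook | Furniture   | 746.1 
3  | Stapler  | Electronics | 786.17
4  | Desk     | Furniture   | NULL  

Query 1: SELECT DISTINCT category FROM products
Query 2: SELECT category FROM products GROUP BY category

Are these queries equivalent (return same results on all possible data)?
Yes, equivalent

Both queries return: [('Electronics',), ('Furniture',)]

Reason: Both get unique categorys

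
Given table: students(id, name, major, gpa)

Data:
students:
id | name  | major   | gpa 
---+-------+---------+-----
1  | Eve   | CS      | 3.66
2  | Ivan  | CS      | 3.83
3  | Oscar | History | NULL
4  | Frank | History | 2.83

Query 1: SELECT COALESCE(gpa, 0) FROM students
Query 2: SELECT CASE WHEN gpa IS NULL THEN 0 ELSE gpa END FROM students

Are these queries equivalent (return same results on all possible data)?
Yes, equivalent

Both queries return: [(0,), (2.83,), (3.66,), (3.83,)]

Reason: COALESCE vs CASE for NULL handling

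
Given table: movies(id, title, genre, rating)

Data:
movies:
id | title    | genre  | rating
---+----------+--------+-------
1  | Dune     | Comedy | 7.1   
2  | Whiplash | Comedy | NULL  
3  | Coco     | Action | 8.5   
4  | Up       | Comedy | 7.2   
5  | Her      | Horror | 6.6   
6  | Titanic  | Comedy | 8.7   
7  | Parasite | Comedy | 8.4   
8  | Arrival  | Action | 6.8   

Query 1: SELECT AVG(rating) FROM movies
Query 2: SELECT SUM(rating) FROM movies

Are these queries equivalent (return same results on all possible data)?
No, not equivalent

Query 1 returns: [(7.614285714285714,)]
Query 2 returns: [(53.3,)]

Reason: AVG vs SUM give different aggregate values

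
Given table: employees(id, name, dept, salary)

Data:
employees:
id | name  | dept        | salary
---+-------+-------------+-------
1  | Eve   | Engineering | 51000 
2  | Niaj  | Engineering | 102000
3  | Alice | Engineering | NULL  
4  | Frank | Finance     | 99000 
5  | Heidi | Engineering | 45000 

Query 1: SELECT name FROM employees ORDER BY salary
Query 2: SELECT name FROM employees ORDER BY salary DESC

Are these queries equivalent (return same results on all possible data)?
No, not equivalent

Query 1 returns: [('Alice',), ('Heidi',), ('Eve',), ('Frank',), ('Niaj',)]
Query 2 returns: [('Niaj',), ('Frank',), ('Eve',), ('Heidi',), ('Alice',)]

Reason: ASC vs DESC gives opposite ordering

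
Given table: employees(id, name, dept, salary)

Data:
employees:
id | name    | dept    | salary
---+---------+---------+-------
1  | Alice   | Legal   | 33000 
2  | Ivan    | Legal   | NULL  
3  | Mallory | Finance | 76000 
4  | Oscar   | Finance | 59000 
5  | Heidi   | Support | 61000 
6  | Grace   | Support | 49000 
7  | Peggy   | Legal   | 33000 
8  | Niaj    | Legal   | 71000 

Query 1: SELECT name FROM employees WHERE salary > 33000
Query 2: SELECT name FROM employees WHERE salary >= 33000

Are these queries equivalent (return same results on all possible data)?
No, not equivalent

Query 1 returns: [('Mallory',), ('Oscar',), ('Heidi',), ('Grace',), ('Niaj',)]
Query 2 returns: [('Alice',), ('Mallory',), ('Oscar',), ('Heidi',), ('Grace',), ('Peggy',), ('Niaj',)]

Reason: > vs >= gives different results when salary = 33000 exists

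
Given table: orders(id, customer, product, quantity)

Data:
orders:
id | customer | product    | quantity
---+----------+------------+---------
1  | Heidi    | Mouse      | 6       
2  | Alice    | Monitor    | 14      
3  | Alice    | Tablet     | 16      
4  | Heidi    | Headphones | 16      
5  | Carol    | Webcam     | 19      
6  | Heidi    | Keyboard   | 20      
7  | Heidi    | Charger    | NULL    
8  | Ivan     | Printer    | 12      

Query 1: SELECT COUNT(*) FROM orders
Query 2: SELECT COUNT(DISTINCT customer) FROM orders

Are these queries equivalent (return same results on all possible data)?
No, not equivalent

Query 1 returns: [(8,)]
Query 2 returns: [(4,)]

Reason: COUNT(*) counts rows, COUNT(DISTINCT customer) counts unique customers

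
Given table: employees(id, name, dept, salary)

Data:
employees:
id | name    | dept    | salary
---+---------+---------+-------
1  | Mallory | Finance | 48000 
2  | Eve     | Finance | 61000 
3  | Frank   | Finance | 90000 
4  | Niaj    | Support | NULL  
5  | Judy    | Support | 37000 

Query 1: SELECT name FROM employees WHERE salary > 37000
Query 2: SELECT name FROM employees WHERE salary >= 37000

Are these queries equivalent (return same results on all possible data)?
No, not equivalent

Query 1 returns: [('Mallory',), ('Eve',), ('Frank',)]
Query 2 returns: [('Mallory',), ('Eve',), ('Frank',), ('Judy',)]

Reason: > vs >= gives different results when salary = 37000 exists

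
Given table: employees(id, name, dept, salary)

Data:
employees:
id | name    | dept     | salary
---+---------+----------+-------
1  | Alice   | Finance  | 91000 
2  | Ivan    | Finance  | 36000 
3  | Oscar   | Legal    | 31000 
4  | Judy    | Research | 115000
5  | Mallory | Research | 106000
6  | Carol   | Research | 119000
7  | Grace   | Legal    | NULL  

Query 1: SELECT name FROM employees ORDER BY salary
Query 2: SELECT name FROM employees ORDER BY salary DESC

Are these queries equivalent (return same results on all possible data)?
No, not equivalent

Query 1 returns: [('Grace',), ('Oscar',), ('Ivan',), ('Alice',), ('Mallory',), ('Judy',), ('Carol',)]
Query 2 returns: [('Carol',), ('Judy',), ('Mallory',), ('Alice',), ('Ivan',), ('Oscar',), ('Grace',)]

Reason: ASC vs DESC gives opposite ordering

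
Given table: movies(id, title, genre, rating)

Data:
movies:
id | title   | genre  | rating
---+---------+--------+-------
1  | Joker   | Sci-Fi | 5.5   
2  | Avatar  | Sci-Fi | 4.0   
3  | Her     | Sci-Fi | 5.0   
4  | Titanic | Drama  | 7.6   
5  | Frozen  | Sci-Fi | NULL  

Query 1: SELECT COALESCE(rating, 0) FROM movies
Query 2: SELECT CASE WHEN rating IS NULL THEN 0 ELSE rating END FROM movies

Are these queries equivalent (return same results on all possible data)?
Yes, equivalent

Both queries return: [(0,), (4.0,), (5.0,), (5.5,), (7.6,)]

Reason: COALESCE vs CASE for NULL handling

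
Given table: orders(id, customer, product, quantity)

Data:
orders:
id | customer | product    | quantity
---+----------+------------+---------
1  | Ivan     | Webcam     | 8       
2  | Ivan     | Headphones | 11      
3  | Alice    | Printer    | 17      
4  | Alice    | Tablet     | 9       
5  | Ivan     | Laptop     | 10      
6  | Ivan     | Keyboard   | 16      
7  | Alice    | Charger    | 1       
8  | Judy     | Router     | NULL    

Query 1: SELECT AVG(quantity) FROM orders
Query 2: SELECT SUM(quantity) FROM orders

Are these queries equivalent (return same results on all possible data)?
No, not equivalent

Query 1 returns: [(10.285714285714286,)]
Query 2 returns: [(72,)]

Reason: AVG vs SUM give different aggregate values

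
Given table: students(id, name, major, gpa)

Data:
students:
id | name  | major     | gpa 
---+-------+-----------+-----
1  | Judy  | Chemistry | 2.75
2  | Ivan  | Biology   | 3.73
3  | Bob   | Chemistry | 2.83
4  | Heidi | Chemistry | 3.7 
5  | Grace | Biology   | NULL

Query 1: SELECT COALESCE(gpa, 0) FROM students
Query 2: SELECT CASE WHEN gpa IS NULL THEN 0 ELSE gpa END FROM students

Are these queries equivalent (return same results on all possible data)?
Yes, equivalent

Both queries return: [(0,), (2.75,), (2.83,), (3.7,), (3.73,)]

Reason: COALESCE vs CASE for NULL handling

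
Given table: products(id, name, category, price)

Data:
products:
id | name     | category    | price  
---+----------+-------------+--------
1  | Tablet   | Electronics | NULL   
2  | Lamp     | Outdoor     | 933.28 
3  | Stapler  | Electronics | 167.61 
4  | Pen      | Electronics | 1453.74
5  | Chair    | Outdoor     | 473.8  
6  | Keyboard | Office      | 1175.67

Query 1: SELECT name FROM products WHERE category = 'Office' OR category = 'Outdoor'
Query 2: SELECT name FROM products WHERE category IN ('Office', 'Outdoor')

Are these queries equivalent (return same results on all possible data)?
Yes, equivalent

Both queries return: [('Chair',), ('Keyboard',), ('Lamp',)]

Reason: OR vs IN are equivalent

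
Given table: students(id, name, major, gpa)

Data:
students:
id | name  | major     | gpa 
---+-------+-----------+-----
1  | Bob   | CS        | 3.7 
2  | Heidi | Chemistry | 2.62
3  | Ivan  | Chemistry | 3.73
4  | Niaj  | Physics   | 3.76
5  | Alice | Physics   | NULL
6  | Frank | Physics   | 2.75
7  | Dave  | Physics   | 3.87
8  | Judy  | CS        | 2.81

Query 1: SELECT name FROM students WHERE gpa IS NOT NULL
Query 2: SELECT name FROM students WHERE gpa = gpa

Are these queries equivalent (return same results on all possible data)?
Yes, equivalent

Both queries return: [('Bob',), ('Dave',), ('Frank',), ('Heidi',), ('Ivan',), ('Judy',), ('Niaj',)]

Reason: IS NOT NULL vs self-equality (both exclude NULLs)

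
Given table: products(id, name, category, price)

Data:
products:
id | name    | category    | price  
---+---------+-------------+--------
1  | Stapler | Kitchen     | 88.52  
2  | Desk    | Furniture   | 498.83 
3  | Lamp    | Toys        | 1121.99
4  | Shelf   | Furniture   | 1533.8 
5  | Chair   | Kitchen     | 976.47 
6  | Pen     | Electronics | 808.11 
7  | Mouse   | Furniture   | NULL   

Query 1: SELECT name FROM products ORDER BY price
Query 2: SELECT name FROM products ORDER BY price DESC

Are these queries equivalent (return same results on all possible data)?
No, not equivalent

Query 1 returns: [('Mouse',), ('Stapler',), ('Desk',), ('Pen',), ('Chair',), ('Lamp',), ('Shelf',)]
Query 2 returns: [('Shelf',), ('Lamp',), ('Chair',), ('Pen',), ('Desk',), ('Stapler',), ('Mouse',)]

Reason: ASC vs DESC gives opposite ordering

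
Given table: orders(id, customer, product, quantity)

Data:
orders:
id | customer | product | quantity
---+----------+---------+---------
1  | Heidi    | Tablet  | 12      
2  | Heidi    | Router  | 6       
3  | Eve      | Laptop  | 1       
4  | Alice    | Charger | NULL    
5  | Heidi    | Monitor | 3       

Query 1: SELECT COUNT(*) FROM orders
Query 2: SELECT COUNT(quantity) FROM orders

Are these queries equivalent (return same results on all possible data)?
No, not equivalent

Query 1 returns: [(5,)]
Query 2 returns: [(4,)]

Reason: COUNT(*) includes NULLs, COUNT(column) excludes them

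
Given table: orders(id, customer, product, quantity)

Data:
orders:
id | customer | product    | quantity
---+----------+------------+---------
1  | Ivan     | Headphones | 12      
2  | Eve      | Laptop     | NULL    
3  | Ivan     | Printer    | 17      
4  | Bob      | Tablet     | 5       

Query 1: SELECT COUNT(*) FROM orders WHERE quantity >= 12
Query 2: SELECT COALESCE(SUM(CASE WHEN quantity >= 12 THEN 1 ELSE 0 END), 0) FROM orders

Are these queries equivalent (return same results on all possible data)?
Yes, equivalent

Both queries return: [(2,)]

Reason: COUNT with WHERE vs conditional SUM (COALESCE handles empty-table NULL)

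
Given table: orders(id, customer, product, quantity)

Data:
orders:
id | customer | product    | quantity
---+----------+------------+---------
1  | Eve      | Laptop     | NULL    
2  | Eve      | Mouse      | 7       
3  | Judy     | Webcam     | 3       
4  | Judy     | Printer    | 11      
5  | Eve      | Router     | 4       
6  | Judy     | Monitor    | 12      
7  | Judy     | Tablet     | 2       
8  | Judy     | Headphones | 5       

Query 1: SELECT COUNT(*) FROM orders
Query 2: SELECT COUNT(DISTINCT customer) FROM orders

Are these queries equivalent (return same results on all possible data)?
No, not equivalent

Query 1 returns: [(8,)]
Query 2 returns: [(2,)]

Reason: COUNT(*) counts rows, COUNT(DISTINCT customer) counts unique customers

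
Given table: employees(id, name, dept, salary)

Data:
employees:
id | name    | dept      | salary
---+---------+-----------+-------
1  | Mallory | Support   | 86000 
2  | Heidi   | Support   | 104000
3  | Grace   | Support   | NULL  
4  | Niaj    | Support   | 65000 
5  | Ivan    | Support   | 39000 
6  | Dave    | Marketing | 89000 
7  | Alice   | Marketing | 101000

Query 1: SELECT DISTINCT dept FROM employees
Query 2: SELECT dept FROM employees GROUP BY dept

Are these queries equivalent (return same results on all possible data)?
Yes, equivalent

Both queries return: [('Marketing',), ('Support',)]

Reason: Both get unique depts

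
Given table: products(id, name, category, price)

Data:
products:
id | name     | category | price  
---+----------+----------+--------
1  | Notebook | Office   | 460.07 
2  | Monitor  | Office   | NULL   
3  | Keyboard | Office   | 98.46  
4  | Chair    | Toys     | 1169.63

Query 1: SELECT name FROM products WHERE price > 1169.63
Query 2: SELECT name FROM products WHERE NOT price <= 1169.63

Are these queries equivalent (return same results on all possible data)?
Yes, equivalent

Both queries return: []

Reason: Both filter price > 1169.63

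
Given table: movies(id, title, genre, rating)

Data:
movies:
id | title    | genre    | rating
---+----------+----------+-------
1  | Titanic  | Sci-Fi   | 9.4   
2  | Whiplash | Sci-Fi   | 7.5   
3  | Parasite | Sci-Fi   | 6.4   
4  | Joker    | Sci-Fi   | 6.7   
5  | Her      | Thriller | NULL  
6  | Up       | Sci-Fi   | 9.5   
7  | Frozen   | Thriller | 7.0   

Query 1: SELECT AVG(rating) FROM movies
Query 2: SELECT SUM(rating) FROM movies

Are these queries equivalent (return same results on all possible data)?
No, not equivalent

Query 1 returns: [(7.75,)]
Query 2 returns: [(46.5,)]

Reason: AVG vs SUM give different aggregate values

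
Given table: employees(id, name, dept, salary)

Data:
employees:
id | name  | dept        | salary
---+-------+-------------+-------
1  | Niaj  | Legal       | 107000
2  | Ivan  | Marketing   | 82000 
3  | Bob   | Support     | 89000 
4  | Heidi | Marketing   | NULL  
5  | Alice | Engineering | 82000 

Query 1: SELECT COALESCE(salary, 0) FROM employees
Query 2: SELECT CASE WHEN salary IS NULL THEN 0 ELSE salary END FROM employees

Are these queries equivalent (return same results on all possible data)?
Yes, equivalent

Both queries return: [(0,), (82000,), (82000,), (89000,), (107000,)]

Reason: COALESCE vs CASE for NULL handling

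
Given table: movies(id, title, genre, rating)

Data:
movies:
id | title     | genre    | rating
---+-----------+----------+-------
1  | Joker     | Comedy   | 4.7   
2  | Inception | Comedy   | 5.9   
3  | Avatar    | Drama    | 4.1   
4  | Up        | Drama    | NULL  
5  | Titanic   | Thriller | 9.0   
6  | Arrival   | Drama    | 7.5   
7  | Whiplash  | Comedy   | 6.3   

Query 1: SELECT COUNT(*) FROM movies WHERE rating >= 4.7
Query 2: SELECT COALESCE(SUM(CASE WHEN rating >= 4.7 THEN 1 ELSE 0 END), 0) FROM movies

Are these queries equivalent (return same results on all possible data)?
Yes, equivalent

Both queries return: [(5,)]

Reason: COUNT with WHERE vs conditional SUM (COALESCE handles empty-table NULL)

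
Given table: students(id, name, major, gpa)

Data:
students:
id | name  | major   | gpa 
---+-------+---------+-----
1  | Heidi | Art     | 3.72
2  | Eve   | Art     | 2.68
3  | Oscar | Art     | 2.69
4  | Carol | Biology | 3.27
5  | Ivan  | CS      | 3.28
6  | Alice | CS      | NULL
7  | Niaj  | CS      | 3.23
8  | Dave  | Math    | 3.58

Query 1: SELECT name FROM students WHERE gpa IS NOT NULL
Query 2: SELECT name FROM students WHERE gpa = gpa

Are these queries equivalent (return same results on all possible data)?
Yes, equivalent

Both queries return: [('Carol',), ('Dave',), ('Eve',), ('Heidi',), ('Ivan',), ('Niaj',), ('Oscar',)]

Reason: IS NOT NULL vs self-equality (both exclude NULLs)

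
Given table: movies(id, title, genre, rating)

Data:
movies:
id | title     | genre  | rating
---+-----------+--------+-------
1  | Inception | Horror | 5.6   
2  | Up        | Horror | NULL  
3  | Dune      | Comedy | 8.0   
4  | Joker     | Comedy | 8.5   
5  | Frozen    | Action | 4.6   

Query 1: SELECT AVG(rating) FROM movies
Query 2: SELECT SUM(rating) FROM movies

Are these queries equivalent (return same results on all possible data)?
No, not equivalent

Query 1 returns: [(6.675,)]
Query 2 returns: [(26.7,)]

Reason: AVG vs SUM give different aggregate values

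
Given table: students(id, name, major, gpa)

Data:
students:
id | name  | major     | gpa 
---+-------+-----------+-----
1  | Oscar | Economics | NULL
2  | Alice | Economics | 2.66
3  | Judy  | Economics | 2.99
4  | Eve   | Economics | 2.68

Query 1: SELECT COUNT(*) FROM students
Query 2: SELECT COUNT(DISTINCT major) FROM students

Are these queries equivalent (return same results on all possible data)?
No, not equivalent

Query 1 returns: [(4,)]
Query 2 returns: [(1,)]

Reason: COUNT(*) counts rows, COUNT(DISTINCT major) counts unique majors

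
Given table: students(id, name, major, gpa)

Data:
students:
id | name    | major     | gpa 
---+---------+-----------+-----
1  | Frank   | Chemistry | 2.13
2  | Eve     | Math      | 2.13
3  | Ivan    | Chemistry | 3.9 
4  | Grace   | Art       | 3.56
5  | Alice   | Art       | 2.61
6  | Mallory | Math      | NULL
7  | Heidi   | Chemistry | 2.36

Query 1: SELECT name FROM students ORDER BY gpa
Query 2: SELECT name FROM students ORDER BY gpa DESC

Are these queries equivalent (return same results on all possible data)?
No, not equivalent

Query 1 returns: [('Mallory',), ('Frank',), ('Eve',), ('Heidi',), ('Alice',), ('Grace',), ('Ivan',)]
Query 2 returns: [('Ivan',), ('Grace',), ('Alice',), ('Heidi',), ('Frank',), ('Eve',), ('Mallory',)]

Reason: ASC vs DESC gives opposite ordering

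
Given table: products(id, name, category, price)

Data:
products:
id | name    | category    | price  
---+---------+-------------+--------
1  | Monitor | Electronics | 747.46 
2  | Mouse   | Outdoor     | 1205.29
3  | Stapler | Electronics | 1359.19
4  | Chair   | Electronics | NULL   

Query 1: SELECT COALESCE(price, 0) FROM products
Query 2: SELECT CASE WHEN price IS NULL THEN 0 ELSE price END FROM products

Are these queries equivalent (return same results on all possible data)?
Yes, equivalent

Both queries return: [(0,), (747.46,), (1205.29,), (1359.19,)]

Reason: COALESCE vs CASE for NULL handling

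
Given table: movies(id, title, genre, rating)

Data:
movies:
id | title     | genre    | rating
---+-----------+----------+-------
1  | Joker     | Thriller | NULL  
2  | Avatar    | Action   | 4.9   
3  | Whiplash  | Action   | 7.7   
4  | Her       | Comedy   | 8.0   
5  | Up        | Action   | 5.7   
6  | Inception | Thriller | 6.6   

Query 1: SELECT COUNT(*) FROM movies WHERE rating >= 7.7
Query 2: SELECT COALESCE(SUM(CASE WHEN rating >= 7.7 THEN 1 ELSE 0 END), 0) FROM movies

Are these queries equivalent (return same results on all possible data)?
Yes, equivalent

Both queries return: [(2,)]

Reason: COUNT with WHERE vs conditional SUM (COALESCE handles empty-table NULL)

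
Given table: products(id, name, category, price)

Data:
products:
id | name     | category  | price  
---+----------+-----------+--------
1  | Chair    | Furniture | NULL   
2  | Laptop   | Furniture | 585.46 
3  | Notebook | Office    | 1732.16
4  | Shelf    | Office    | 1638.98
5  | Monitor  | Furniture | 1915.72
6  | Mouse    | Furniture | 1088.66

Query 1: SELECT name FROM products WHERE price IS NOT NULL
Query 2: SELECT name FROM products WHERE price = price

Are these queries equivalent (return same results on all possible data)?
Yes, equivalent

Both queries return: [('Laptop',), ('Monitor',), ('Mouse',), ('Notebook',), ('Shelf',)]

Reason: IS NOT NULL vs self-equality (both exclude NULLs)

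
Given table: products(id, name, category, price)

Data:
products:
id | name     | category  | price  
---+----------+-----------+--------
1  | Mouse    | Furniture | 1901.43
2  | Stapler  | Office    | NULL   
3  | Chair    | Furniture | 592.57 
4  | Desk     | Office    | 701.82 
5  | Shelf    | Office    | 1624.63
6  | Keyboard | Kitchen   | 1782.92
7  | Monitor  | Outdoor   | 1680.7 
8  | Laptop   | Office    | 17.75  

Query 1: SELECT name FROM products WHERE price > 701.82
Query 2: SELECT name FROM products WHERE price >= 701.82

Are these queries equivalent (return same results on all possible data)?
No, not equivalent

Query 1 returns: [('Mouse',), ('Shelf',), ('Keyboard',), ('Monitor',)]
Query 2 returns: [('Mouse',), ('Desk',), ('Shelf',), ('Keyboard',), ('Monitor',)]

Reason: > vs >= gives different results when price = 701.82 exists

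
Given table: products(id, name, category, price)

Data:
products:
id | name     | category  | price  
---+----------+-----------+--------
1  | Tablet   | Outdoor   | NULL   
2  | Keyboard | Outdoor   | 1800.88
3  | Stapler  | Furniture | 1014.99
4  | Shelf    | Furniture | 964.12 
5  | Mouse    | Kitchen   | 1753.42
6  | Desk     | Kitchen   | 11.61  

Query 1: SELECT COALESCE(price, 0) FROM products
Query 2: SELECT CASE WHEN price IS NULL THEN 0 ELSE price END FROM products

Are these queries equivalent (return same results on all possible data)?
Yes, equivalent

Both queries return: [(0,), (11.61,), (964.12,), (1014.99,), (1753.42,), (1800.88,)]

Reason: COALESCE vs CASE for NULL handling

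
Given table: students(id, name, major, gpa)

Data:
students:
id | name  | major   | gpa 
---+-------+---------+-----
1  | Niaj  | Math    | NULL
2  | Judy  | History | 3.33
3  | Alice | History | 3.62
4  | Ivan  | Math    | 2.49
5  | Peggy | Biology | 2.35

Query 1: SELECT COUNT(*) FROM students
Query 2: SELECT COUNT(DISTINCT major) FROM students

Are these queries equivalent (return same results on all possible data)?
No, not equivalent

Query 1 returns: [(5,)]
Query 2 returns: [(3,)]

Reason: COUNT(*) counts rows, COUNT(DISTINCT major) counts unique majors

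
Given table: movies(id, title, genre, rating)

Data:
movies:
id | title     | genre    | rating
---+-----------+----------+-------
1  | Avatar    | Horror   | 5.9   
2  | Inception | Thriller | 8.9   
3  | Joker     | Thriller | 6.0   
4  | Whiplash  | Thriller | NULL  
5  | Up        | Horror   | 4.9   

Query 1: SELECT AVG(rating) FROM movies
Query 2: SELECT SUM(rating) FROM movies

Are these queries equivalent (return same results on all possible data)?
No, not equivalent

Query 1 returns: [(6.425000000000001,)]
Query 2 returns: [(25.700000000000003,)]

Reason: AVG vs SUM give different aggregate values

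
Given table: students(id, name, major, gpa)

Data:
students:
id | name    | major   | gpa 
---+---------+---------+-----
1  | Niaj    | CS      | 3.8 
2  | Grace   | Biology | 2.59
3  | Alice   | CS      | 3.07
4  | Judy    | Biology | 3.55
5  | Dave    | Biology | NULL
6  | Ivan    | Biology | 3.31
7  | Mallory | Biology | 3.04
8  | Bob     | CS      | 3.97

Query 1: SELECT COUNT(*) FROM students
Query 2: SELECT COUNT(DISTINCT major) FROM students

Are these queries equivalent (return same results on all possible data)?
No, not equivalent

Query 1 returns: [(8,)]
Query 2 returns: [(2,)]

Reason: COUNT(*) counts rows, COUNT(DISTINCT major) counts unique majors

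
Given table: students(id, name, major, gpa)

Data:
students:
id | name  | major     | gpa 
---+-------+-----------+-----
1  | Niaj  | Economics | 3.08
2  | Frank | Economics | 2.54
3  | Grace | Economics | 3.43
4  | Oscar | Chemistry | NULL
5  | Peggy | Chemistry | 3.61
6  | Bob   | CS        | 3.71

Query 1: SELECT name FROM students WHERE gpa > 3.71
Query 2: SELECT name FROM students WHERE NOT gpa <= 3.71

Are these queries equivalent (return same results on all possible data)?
Yes, equivalent

Both queries return: []

Reason: Both filter gpa > 3.71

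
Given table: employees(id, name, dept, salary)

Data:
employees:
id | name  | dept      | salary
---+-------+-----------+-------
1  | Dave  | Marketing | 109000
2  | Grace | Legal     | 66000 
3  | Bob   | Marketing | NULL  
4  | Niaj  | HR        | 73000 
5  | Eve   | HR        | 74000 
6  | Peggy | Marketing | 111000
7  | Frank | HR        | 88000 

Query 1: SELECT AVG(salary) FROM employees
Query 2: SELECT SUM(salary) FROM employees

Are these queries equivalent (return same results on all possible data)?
No, not equivalent

Query 1 returns: [(86833.33333333333,)]
Query 2 returns: [(521000,)]

Reason: AVG vs SUM give different aggregate values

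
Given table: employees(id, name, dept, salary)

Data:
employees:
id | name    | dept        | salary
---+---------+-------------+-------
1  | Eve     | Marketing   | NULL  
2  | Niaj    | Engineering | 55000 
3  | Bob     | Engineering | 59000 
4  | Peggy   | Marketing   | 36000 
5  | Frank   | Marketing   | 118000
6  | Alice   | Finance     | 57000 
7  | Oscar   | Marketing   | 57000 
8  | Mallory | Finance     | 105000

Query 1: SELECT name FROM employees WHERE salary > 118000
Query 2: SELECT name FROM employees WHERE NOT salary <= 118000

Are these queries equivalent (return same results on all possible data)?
Yes, equivalent

Both queries return: []

Reason: Both filter salary > 118000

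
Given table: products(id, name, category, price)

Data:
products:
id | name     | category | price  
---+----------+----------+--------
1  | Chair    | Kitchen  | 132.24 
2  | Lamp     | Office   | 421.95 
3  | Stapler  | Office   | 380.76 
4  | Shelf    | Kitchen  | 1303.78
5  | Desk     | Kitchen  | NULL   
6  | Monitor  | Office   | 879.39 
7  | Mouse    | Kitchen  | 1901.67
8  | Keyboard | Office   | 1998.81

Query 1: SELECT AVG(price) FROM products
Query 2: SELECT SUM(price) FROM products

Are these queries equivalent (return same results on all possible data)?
No, not equivalent

Query 1 returns: [(1002.657142857143,)]
Query 2 returns: [(7018.6,)]

Reason: AVG vs SUM give different aggregate values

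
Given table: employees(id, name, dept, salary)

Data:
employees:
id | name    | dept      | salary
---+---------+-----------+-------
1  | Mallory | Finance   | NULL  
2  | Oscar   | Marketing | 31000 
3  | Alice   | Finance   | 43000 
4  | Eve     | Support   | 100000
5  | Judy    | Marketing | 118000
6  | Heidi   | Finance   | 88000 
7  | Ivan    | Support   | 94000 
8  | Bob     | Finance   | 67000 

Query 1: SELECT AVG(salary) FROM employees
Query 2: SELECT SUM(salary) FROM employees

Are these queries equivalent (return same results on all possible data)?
No, not equivalent

Query 1 returns: [(77285.71428571429,)]
Query 2 returns: [(541000,)]

Reason: AVG vs SUM give different aggregate values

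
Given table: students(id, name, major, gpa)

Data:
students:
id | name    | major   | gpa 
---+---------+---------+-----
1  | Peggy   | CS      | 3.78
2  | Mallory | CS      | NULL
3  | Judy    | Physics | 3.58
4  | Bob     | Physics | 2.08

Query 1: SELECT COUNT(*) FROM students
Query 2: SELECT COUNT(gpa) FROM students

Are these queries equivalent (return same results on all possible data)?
No, not equivalent

Query 1 returns: [(4,)]
Query 2 returns: [(3,)]

Reason: COUNT(*) includes NULLs, COUNT(column) excludes them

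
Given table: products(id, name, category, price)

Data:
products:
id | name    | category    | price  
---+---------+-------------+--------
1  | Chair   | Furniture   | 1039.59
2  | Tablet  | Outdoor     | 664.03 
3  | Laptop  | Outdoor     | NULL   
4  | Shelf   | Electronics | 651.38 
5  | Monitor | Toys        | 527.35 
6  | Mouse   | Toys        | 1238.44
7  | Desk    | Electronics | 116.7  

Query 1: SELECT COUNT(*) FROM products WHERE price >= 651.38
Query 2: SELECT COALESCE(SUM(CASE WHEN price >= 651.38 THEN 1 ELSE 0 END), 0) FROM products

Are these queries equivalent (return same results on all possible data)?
Yes, equivalent

Both queries return: [(4,)]

Reason: COUNT with WHERE vs conditional SUM (COALESCE handles empty-table NULL)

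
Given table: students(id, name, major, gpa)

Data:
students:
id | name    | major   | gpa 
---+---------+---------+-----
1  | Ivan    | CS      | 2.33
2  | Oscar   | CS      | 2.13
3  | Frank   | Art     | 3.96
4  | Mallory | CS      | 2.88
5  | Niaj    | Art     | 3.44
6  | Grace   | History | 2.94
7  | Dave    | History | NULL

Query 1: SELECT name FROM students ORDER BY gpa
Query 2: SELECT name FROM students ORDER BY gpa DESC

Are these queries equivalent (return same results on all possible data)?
No, not equivalent

Query 1 returns: [('Dave',), ('Oscar',), ('Ivan',), ('Mallory',), ('Grace',), ('Niaj',), ('Frank',)]
Query 2 returns: [('Frank',), ('Niaj',), ('Grace',), ('Mallory',), ('Ivan',), ('Oscar',), ('Dave',)]

Reason: ASC vs DESC gives opposite ordering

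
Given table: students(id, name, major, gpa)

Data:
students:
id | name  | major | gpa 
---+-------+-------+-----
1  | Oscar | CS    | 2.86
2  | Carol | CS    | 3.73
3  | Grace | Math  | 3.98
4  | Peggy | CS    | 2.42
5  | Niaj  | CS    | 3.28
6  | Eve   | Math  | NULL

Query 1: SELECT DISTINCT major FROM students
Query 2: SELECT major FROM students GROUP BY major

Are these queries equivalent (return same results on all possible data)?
Yes, equivalent

Both queries return: [('CS',), ('Math',)]

Reason: Both get unique majors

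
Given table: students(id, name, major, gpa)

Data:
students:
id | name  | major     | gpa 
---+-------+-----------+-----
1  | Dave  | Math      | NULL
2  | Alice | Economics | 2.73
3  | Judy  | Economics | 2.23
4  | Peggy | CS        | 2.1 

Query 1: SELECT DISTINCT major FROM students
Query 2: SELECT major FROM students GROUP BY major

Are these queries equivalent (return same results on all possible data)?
Yes, equivalent

Both queries return: [('CS',), ('Economics',), ('Math',)]

Reason: Both get unique majors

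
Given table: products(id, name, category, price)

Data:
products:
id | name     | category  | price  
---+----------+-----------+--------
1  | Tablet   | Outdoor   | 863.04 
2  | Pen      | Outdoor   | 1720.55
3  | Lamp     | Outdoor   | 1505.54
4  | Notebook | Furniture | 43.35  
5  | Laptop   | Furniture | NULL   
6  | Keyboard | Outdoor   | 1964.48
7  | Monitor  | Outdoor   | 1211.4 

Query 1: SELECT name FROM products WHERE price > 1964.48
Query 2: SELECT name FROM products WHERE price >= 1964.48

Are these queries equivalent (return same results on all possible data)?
No, not equivalent

Query 1 returns: []
Query 2 returns: [('Keyboard',)]

Reason: > vs >= gives different results when price = 1964.48 exists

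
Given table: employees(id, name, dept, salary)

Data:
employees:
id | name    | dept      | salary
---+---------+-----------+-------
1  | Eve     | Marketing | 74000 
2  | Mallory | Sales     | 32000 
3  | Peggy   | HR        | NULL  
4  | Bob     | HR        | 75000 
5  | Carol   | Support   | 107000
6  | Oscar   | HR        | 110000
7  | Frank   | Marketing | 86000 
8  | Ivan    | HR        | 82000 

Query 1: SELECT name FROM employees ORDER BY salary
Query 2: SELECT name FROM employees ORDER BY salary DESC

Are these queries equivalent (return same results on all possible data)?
No, not equivalent

Query 1 returns: [('Peggy',), ('Mallory',), ('Eve',), ('Bob',), ('Ivan',), ('Frank',), ('Carol',), ('Oscar',)]
Query 2 returns: [('Oscar',), ('Carol',), ('Frank',), ('Ivan',), ('Bob',), ('Eve',), ('Mallory',), ('Peggy',)]

Reason: ASC vs DESC gives opposite ordering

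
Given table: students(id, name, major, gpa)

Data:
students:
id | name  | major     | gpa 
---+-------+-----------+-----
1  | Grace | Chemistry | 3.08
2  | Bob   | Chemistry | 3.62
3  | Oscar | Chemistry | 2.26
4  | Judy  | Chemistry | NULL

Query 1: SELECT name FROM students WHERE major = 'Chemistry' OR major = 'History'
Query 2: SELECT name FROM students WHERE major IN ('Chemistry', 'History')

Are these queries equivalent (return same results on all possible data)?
Yes, equivalent

Both queries return: [('Bob',), ('Grace',), ('Judy',), ('Oscar',)]

Reason: OR vs IN are equivalent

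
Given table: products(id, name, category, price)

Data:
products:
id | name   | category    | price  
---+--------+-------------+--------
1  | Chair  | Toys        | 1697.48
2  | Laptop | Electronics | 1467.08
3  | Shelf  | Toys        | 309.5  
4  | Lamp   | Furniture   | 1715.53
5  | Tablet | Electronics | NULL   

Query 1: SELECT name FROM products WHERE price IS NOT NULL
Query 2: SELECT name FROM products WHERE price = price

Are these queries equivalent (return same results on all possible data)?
Yes, equivalent

Both queries return: [('Chair',), ('Lamp',), ('Laptop',), ('Shelf',)]

Reason: IS NOT NULL vs self-equality (both exclude NULLs)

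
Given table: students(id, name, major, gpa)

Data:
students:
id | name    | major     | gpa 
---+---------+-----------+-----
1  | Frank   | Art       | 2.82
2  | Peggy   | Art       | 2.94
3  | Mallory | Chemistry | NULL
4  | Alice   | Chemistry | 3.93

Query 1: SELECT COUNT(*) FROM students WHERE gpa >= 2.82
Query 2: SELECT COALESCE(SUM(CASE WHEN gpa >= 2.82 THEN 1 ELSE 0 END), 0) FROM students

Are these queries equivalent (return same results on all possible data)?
Yes, equivalent

Both queries return: [(3,)]

Reason: COUNT with WHERE vs conditional SUM (COALESCE handles empty-table NULL)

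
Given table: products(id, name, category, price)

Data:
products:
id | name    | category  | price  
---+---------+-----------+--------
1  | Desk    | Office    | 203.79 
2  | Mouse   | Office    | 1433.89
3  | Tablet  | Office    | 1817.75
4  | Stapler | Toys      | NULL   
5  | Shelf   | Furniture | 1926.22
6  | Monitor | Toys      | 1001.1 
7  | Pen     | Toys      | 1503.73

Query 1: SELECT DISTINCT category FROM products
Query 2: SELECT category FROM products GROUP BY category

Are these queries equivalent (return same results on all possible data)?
Yes, equivalent

Both queries return: [('Furniture',), ('Office',), ('Toys',)]

Reason: Both get unique categorys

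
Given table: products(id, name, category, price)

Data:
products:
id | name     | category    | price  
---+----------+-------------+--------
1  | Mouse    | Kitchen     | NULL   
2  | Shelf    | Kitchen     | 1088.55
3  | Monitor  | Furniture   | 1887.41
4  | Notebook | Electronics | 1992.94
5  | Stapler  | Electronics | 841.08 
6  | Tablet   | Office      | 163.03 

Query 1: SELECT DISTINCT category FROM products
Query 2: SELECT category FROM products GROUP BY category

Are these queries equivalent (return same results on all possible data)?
Yes, equivalent

Both queries return: [('Electronics',), ('Furniture',), ('Kitchen',), ('Office',)]

Reason: Both get unique categorys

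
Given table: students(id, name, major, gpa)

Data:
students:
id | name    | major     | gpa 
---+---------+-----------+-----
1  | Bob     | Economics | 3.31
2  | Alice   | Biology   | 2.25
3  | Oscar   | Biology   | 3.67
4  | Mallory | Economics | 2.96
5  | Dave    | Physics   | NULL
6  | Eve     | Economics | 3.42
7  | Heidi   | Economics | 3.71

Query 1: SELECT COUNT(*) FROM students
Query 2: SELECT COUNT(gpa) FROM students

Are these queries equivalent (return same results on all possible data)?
No, not equivalent

Query 1 returns: [(7,)]
Query 2 returns: [(6,)]

Reason: COUNT(*) includes NULLs, COUNT(column) excludes them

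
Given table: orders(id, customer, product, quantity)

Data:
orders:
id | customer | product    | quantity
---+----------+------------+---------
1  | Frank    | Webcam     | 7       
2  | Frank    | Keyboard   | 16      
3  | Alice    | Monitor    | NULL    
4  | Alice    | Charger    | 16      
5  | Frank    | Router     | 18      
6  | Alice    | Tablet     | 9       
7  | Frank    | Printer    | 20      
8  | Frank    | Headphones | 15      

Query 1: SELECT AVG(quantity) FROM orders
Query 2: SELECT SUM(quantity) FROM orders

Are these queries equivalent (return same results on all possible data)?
No, not equivalent

Query 1 returns: [(14.428571428571429,)]
Query 2 returns: [(101,)]

Reason: AVG vs SUM give different aggregate values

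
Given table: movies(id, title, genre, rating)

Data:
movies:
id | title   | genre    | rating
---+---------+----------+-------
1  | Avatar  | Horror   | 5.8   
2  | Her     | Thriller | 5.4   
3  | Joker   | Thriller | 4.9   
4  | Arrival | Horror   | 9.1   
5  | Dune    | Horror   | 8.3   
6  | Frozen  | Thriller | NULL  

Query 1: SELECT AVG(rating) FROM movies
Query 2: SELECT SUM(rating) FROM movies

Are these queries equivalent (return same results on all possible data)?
No, not equivalent

Query 1 returns: [(6.7,)]
Query 2 returns: [(33.5,)]

Reason: AVG vs SUM give different aggregate values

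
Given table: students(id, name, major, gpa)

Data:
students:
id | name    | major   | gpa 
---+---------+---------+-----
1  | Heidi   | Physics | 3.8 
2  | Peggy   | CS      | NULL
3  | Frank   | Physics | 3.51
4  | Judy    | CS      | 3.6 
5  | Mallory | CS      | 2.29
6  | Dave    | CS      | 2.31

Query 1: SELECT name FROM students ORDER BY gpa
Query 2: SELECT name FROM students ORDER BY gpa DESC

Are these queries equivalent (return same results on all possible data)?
No, not equivalent

Query 1 returns: [('Peggy',), ('Mallory',), ('Dave',), ('Frank',), ('Judy',), ('Heidi',)]
Query 2 returns: [('Heidi',), ('Judy',), ('Frank',), ('Dave',), ('Mallory',), ('Peggy',)]

Reason: ASC vs DESC gives opposite ordering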